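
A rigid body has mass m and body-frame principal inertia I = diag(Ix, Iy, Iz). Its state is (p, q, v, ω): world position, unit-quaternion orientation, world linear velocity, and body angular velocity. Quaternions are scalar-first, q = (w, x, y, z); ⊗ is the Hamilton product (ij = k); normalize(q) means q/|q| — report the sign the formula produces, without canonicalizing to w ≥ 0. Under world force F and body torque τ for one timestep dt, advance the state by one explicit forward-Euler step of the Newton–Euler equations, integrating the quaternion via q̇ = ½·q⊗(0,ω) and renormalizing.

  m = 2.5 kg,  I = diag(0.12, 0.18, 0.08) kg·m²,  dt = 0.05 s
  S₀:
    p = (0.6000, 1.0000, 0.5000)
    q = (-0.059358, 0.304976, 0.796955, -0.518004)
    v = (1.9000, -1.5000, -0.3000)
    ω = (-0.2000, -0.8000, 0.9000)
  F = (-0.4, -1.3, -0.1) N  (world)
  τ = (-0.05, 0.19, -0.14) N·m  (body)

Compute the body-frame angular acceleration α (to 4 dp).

α = (-1.0167, 1.0956, -1.8700)

precession coupling ω×(Iω) = (0.0720, -0.0072, 0.0096)
(τ − ω×Iω)/I = (-1.0167, 1.0956, -1.8700)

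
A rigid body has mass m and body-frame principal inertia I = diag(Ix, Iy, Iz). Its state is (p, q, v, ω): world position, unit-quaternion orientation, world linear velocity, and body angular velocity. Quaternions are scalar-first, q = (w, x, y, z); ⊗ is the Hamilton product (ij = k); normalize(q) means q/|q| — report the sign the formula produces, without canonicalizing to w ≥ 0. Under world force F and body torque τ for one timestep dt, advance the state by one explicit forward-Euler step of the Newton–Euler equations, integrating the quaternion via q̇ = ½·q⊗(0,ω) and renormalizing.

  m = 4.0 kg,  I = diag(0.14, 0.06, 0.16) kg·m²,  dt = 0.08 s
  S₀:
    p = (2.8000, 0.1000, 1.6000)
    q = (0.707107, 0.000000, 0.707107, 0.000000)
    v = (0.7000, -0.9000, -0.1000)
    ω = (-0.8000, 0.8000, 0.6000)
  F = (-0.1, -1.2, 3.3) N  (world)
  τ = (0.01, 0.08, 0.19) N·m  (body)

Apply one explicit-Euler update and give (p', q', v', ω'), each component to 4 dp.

a = (-0.0250, -0.3000, 0.8250)
new position p' = (2.8560, 0.0280, 1.5920)
v' = v + a·dt = (0.6980, -0.9240, -0.0340)
angular accel α = (-0.2714, 1.1733, 0.8675)
new body rate ω' = (-0.8217, 0.8939, 0.6694)
q⊗(0,ω) = (-0.5656856, -0.1414214, 0.5656856, 0.9899498)
q' = normalize(q + ½dt·q⊗(0,ω)) = (0.6836, -0.0056, 0.7288, 0.0395)

p' = (2.8560, 0.0280, 1.5920)
q' = (0.6836, -0.0056, 0.7288, 0.0395)
v' = (0.6980, -0.9240, -0.0340)
ω' = (-0.8217, 0.8939, 0.6694)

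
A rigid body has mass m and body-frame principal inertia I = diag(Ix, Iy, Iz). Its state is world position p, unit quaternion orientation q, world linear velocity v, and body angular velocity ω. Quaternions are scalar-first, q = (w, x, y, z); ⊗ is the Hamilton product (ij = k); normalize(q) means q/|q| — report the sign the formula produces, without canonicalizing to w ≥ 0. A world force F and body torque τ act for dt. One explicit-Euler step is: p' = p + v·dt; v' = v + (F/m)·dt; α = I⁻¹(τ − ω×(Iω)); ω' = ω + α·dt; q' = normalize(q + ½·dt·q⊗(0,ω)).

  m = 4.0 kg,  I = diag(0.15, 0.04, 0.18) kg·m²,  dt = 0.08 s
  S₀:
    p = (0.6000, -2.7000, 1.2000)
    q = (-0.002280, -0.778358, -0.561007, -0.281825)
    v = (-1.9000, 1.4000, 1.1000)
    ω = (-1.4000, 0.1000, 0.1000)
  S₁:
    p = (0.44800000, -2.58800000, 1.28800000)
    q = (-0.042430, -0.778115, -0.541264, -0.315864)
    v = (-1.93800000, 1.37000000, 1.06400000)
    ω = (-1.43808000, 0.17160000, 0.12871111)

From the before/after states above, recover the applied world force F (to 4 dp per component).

v₁ − v₀ = (-0.03800000, -0.03000000, -0.03600000)
F = m·Δv/dt = (-1.9000, -1.5000, -1.8000)

F = (-1.9000, -1.5000, -1.8000)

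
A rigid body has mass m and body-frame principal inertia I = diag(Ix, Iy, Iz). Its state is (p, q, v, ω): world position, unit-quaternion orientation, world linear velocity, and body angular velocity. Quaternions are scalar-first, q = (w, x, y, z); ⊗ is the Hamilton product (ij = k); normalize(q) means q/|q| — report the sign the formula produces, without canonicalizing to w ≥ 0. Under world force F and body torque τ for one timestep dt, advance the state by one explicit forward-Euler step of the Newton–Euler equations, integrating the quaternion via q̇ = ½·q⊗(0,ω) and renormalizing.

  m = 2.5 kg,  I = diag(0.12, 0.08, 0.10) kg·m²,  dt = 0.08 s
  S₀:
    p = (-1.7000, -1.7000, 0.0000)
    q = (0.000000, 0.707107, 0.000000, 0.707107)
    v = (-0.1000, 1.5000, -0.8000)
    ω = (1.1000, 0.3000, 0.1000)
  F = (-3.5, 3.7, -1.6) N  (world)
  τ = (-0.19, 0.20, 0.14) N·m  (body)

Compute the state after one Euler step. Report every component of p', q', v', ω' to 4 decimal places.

p' = (-1.7080, -1.5800, -0.0640)
q' = (-0.0339, 0.6979, 0.0283, 0.7148)
v' = (-0.2120, 1.6184, -0.8512)
ω' = (0.9729, 0.4978, 0.2226)

p + v·dt = (-1.7080, -1.5800, -0.0640)
new velocity v' = (-0.2120, 1.6184, -0.8512)
ω×(Iω) gyroscopic = (0.0006, 0.0022, -0.0132)
(τ − ω×Iω)/I = (-1.5883, 2.4725, 1.5320)
ω + α·dt = (0.9729, 0.4978, 0.2226)
2q̇ = q⊗(0,ω) = (-0.8485284, -0.2121321, 0.7071070, 0.2121321)
q + ½dt·q⊗(0,ω), renormalized = (-0.0339, 0.6979, 0.0283, 0.7148)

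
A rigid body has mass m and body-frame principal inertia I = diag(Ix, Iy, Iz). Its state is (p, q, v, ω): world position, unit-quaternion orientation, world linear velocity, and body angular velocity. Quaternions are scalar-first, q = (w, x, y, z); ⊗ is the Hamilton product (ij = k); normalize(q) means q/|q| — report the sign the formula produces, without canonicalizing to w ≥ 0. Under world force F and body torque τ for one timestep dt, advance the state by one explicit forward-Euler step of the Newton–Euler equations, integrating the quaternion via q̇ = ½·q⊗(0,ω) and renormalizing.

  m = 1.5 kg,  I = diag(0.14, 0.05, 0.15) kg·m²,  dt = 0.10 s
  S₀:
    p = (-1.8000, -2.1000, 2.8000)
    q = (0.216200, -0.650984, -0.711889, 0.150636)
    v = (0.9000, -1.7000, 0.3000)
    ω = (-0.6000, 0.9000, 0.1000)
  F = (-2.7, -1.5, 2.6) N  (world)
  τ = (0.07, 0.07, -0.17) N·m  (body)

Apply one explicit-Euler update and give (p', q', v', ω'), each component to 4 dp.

p' = (-1.7100, -2.2700, 2.8300)
q' = (0.2276, -0.6668, -0.7024, 0.1009)
v' = (0.7200, -1.8000, 0.4733)
ω' = (-0.5564, 1.0388, -0.0457)

a = F/m = (-1.8000, -1.0000, 1.7333)
new position p' = (-1.7100, -2.2700, 2.8300)
new velocity v' = (0.7200, -1.8000, 0.4733)
α = I⁻¹(τ − ω×Iω) = (0.4357, 1.3880, -1.4573)
ω + α·dt = (-0.5564, 1.0388, -0.0457)
2q̇ = q⊗(0,ω) = (0.2350461, -0.3364813, 0.1692968, -0.9913990)
q + ½dt·q⊗(0,ω), renormalized = (0.2276, -0.6668, -0.7024, 0.1009)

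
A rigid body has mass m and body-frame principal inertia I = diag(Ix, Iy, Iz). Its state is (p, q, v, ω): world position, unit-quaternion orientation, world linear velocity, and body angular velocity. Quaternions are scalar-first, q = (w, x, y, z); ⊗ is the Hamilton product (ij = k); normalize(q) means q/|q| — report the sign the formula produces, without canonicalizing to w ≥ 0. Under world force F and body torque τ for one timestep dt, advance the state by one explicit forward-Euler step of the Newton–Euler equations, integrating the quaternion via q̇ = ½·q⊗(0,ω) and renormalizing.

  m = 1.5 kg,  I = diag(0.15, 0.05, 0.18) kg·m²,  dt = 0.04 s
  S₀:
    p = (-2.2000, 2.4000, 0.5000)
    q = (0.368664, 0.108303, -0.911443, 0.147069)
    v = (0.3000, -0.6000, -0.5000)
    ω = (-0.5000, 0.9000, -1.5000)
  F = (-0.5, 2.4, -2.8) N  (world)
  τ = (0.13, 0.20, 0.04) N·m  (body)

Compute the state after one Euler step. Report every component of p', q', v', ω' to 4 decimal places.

p' = (-2.1880, 2.3760, 0.4800)
q' = (0.3903, 0.1292, -0.9024, 0.1288)
v' = (0.2867, -0.5360, -0.5747)
ω' = (-0.4185, 1.0780, -1.5011)

gyro term ω×Iω = (-0.1755, -0.0225, 0.0450)
angular accel α = (2.0367, 4.4500, -0.0278)
new body rate ω' = (-0.4185, 1.0780, -1.5011)
Hamilton product q⊗(0,ω) = (1.0950537, 1.0504704, 0.4207176, -0.9112448)
updated quaternion q' = (0.3903, 0.1292, -0.9024, 0.1288)
p' = p + v·dt = (-2.1880, 2.3760, 0.4800)
v + (F/m)dt = (0.2867, -0.5360, -0.5747)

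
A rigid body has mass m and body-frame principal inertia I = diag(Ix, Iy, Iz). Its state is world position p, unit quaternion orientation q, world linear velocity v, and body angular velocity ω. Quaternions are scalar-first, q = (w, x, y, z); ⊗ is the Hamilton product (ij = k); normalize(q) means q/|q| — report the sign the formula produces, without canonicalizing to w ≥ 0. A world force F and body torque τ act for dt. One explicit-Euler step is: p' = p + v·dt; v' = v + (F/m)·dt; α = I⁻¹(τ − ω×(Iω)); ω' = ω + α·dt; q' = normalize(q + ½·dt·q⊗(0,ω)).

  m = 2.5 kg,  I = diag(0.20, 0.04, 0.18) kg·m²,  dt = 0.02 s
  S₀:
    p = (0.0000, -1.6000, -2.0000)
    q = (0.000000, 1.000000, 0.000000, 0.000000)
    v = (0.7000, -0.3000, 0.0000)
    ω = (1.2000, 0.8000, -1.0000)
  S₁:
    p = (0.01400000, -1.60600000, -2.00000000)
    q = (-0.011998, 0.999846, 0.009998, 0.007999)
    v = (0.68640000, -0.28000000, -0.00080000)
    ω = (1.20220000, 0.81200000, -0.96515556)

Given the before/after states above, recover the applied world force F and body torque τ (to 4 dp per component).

F = (-1.7000, 2.5000, -0.1000)
τ = (-0.0900, 0.0000, 0.1600)

velocity change Δv = (-0.01360000, 0.02000000, -0.00080000)
F = m·Δv/dt = (-1.7000, 2.5000, -0.1000)
rate change Δω = (0.00220000, 0.01200000, 0.03484444)
applied torque τ = (-0.0900, 0.0000, 0.1600)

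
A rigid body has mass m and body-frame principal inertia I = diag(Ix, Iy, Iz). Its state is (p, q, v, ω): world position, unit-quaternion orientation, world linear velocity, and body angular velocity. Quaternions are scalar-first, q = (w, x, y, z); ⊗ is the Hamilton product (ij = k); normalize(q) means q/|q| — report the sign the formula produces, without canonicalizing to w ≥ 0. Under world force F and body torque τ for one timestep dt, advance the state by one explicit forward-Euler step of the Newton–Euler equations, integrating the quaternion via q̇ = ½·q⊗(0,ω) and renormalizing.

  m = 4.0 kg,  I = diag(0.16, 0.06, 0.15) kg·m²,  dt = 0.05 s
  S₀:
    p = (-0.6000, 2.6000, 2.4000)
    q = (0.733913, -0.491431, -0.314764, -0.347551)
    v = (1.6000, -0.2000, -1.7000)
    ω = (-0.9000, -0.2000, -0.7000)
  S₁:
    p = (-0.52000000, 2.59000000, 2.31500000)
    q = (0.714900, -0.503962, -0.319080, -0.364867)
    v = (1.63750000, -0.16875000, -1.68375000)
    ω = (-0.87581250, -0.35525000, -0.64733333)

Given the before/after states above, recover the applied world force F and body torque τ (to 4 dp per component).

Δω = ω₁−ω₀ = (0.02418750, -0.15525000, 0.05266667)
gyro term ω₀×Iω₀ = (0.0126, 0.0063, -0.0180)
I·α + gyro = (0.0900, -0.1800, 0.1400)
Δv = v₁−v₀ = (0.03750000, 0.03125000, 0.01625000)
m·(v₁−v₀)/dt = (3.0000, 2.5000, 1.3000)

F = (3.0000, 2.5000, 1.3000)
τ = (0.0900, -0.1800, 0.1400)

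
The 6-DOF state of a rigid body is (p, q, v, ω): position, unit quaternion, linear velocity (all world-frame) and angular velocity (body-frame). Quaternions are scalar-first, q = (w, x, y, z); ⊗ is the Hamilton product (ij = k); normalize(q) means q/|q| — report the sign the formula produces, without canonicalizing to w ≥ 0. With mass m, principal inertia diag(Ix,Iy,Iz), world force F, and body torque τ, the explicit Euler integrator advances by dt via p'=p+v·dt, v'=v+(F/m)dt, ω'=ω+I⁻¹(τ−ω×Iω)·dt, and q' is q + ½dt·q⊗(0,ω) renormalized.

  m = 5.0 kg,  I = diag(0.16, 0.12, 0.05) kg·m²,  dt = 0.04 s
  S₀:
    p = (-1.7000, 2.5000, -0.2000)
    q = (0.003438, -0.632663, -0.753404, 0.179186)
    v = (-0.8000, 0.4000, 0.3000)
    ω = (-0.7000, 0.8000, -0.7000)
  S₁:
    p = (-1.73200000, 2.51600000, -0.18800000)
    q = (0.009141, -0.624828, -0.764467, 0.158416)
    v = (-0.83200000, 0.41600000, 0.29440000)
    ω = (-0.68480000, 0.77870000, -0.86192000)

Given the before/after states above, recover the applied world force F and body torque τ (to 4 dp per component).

F = (-4.0000, 2.0000, -0.7000)
τ = (0.1000, -0.0100, -0.1800)

ω₁ − ω₀ = (0.01520000, -0.02130000, -0.16192000)
τ = I·(Δω/dt) + ω₀×(Iω₀) = (0.1000, -0.0100, -0.1800)
Δv = v₁−v₀ = (-0.03200000, 0.01600000, -0.00560000)
m·(v₁−v₀)/dt = (-4.0000, 2.0000, -0.7000)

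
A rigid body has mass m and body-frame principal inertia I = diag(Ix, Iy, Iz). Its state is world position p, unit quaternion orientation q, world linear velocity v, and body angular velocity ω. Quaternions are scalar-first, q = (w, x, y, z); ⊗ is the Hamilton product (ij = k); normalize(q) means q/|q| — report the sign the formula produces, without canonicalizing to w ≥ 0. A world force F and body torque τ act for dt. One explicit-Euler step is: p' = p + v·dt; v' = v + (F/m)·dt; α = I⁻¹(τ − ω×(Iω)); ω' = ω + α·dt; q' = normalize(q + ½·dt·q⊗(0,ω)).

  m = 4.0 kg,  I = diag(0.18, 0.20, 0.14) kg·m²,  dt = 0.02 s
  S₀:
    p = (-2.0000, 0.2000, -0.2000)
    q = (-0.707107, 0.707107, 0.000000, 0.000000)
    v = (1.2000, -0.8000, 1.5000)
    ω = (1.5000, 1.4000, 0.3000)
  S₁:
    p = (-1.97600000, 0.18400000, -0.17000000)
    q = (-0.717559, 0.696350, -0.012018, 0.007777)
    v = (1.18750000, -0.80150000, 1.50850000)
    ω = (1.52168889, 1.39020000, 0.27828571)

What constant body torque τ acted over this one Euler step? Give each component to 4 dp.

rate change Δω = (0.02168889, -0.00980000, -0.02171429)
ω₀×(Iω₀) = (-0.0252, 0.0180, 0.0420)
applied torque τ = (0.1700, -0.0800, -0.1100)

τ = (0.1700, -0.0800, -0.1100)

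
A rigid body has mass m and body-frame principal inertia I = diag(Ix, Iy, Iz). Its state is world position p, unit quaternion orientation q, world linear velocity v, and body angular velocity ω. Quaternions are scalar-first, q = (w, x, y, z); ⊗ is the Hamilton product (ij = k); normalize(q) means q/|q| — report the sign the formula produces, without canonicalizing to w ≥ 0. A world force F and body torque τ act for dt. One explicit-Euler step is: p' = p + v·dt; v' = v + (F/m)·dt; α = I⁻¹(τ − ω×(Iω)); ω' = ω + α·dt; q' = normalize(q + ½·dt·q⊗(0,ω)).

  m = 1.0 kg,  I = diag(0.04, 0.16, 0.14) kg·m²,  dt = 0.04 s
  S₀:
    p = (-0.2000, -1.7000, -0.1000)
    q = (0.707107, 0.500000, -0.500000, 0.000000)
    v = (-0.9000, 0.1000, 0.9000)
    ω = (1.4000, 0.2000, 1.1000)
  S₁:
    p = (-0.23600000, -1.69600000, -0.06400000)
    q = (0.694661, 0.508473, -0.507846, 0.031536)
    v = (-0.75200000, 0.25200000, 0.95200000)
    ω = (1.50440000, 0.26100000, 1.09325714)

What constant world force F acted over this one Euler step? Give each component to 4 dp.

v₁ − v₀ = (0.14800000, 0.15200000, 0.05200000)
m·(v₁−v₀)/dt = (3.7000, 3.8000, 1.3000)

F = (3.7000, 3.8000, 1.3000)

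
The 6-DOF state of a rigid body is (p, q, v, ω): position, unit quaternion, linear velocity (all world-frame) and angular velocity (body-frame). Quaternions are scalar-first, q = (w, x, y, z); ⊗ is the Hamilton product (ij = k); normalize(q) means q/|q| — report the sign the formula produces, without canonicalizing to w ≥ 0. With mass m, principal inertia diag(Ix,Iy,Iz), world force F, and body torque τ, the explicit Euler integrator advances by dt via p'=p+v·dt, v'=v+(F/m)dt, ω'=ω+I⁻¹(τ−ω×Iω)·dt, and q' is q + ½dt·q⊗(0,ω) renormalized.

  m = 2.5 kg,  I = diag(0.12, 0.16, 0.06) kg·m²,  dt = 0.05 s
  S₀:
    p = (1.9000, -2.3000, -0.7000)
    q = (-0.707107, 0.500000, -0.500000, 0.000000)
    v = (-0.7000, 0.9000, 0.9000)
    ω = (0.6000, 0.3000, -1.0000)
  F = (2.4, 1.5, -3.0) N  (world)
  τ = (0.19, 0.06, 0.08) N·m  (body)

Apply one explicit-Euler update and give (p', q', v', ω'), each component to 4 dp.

p' = (1.8650, -2.2550, -0.6550)
q' = (-0.7105, 0.5017, -0.4926, 0.0289)
v' = (-0.6520, 0.9300, 0.8400)
ω' = (0.6667, 0.3300, -0.9393)

new position p' = (1.8650, -2.2550, -0.6550)
v' = v + a·dt = (-0.6520, 0.9300, 0.8400)
angular accel α = (1.3333, 0.6000, 1.2133)
new body rate ω' = (0.6667, 0.3300, -0.9393)
Hamilton product q⊗(0,ω) = (-0.1500000, 0.0757358, 0.2878679, 1.1571070)
updated quaternion q' = (-0.7105, 0.5017, -0.4926, 0.0289)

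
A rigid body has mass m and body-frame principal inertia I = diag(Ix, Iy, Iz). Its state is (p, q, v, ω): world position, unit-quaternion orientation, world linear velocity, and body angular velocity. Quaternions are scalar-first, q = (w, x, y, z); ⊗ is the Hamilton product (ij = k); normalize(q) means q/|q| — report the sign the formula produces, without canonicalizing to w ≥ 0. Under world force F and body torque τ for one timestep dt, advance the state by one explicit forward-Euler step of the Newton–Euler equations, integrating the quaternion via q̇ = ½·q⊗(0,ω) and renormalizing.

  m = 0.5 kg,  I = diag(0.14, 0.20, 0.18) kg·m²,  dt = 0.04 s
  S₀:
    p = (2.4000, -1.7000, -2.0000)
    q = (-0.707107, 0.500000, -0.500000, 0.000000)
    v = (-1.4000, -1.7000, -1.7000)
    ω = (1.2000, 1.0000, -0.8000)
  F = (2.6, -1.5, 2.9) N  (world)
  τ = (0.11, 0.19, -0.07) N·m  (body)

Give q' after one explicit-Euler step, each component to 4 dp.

q⊗(0,ω) = (-0.1000000, -0.4485284, -0.3071070, 1.6656856)
q + ½dt·q⊗(0,ω), renormalized = (-0.7087, 0.4907, -0.5058, 0.0333)

q' = (-0.7087, 0.4907, -0.5058, 0.0333)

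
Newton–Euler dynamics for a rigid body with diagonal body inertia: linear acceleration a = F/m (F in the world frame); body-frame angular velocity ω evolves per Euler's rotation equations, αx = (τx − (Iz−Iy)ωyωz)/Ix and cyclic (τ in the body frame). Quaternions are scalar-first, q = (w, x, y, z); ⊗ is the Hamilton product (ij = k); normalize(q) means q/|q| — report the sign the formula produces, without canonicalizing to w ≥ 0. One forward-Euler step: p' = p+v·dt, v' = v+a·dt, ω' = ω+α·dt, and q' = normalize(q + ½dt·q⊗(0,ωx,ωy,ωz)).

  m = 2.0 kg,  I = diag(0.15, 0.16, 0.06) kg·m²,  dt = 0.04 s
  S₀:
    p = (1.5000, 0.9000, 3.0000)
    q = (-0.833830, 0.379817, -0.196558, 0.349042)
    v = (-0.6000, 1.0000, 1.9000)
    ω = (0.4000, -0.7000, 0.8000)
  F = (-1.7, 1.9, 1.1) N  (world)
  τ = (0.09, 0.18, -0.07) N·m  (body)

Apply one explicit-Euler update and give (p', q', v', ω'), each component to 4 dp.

ω×(Iω) gyroscopic = (0.0560, 0.0288, -0.0028)
α = I⁻¹(τ − ω×Iω) = (0.2267, 0.9450, -1.1200)
ω + α·dt = (0.4091, -0.6622, 0.7552)
Hamilton product q⊗(0,ω) = (-0.5687510, -0.2464490, 0.4194442, -0.8543127)
q' = normalize(q + ½dt·q⊗(0,ω)) = (-0.8450, 0.3748, -0.1881, 0.3319)
linear accel F/m = (-0.8500, 0.9500, 0.5500)
p + v·dt = (1.4760, 0.9400, 3.0760)
v + (F/m)dt = (-0.6340, 1.0380, 1.9220)

p' = (1.4760, 0.9400, 3.0760)
q' = (-0.8450, 0.3748, -0.1881, 0.3319)
v' = (-0.6340, 1.0380, 1.9220)
ω' = (0.4091, -0.6622, 0.7552)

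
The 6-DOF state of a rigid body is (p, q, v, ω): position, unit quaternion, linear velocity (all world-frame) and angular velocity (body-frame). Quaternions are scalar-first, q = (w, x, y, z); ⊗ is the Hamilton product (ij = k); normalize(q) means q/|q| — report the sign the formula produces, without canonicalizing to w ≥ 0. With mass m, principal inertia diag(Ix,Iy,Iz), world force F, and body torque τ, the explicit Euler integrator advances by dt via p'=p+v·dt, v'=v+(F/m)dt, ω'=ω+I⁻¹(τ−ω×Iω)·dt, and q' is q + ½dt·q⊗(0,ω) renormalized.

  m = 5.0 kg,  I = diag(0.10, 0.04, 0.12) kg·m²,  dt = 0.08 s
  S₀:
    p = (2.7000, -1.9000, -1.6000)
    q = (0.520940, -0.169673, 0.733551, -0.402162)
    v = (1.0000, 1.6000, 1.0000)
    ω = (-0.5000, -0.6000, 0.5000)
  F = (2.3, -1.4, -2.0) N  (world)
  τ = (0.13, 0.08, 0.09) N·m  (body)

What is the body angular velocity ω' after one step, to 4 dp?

angular accel α = (1.5400, 1.8750, 0.9000)
ω' = ω + α·dt = (-0.3768, -0.4500, 0.5720)

ω' = (-0.3768, -0.4500, 0.5720)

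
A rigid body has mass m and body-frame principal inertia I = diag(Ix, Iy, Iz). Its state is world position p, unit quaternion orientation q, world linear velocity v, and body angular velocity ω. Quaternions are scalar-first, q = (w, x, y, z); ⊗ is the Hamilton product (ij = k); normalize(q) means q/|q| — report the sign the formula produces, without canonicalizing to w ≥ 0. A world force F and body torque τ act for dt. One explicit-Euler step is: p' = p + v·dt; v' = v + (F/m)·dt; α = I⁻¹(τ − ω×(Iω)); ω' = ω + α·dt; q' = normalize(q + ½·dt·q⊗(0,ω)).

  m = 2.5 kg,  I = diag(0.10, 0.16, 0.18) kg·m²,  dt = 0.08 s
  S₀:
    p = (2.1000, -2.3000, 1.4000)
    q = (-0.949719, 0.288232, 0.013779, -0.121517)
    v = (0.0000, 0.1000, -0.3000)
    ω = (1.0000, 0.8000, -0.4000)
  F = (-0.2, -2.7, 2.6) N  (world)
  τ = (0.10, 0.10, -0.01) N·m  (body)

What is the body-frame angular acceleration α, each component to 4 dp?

α = (1.0640, 0.4250, -0.3222)

ω×(Iω) gyroscopic = (-0.0064, 0.0320, 0.0480)
angular accel α = (1.0640, 0.4250, -0.3222)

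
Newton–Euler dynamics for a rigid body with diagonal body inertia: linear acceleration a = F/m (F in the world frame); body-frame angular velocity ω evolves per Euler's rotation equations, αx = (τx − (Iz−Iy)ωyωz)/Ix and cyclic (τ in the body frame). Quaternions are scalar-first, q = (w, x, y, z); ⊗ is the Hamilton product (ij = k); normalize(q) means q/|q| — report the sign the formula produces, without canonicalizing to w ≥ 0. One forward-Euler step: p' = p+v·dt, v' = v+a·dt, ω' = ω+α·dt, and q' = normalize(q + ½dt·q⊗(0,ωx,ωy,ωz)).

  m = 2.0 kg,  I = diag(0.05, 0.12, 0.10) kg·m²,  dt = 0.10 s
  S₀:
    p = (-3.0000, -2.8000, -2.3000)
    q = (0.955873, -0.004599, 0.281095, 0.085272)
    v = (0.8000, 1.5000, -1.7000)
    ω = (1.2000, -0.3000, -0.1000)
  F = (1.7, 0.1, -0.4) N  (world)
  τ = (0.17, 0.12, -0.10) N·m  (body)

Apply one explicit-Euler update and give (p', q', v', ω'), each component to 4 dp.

gyro term ω×Iω = (-0.0006, 0.0060, -0.0252)
(τ − ω×Iω)/I = (3.4120, 0.9500, -0.7480)
new body rate ω' = (1.5412, -0.2050, -0.1748)
q⊗(0,ω) = (0.0983745, 1.1445197, -0.1848954, -0.4315216)
q' = normalize(q + ½dt·q⊗(0,ω)) = (0.9589, 0.0525, 0.2713, 0.0636)
a = F/m = (0.8500, 0.0500, -0.2000)
p' = p + v·dt = (-2.9200, -2.6500, -2.4700)
v' = v + a·dt = (0.8850, 1.5050, -1.7200)

p' = (-2.9200, -2.6500, -2.4700)
q' = (0.9589, 0.0525, 0.2713, 0.0636)
v' = (0.8850, 1.5050, -1.7200)
ω' = (1.5412, -0.2050, -0.1748)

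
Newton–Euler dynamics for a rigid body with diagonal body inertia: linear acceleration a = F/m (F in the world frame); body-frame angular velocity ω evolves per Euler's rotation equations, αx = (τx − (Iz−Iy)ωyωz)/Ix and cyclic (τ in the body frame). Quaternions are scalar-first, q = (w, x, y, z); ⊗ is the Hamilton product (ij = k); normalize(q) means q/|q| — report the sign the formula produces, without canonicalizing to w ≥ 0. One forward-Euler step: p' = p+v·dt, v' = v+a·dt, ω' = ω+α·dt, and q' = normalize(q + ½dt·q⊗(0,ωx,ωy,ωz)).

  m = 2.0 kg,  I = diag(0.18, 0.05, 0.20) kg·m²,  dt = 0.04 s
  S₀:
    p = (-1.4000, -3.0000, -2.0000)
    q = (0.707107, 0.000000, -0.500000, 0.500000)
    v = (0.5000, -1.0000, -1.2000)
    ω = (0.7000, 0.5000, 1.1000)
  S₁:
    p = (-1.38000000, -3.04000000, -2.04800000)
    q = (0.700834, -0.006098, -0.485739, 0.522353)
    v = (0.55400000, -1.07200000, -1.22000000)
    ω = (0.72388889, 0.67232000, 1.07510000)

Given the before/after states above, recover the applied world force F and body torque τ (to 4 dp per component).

Δω = ω₁−ω₀ = (0.02388889, 0.17232000, -0.02490000)
ω₀×(Iω₀) = (0.0825, -0.0154, -0.0455)
τ = I·(Δω/dt) + ω₀×(Iω₀) = (0.1900, 0.2000, -0.1700)
velocity change Δv = (0.05400000, -0.07200000, -0.02000000)
m·(v₁−v₀)/dt = (2.7000, -3.6000, -1.0000)

F = (2.7000, -3.6000, -1.0000)
τ = (0.1900, 0.2000, -0.1700)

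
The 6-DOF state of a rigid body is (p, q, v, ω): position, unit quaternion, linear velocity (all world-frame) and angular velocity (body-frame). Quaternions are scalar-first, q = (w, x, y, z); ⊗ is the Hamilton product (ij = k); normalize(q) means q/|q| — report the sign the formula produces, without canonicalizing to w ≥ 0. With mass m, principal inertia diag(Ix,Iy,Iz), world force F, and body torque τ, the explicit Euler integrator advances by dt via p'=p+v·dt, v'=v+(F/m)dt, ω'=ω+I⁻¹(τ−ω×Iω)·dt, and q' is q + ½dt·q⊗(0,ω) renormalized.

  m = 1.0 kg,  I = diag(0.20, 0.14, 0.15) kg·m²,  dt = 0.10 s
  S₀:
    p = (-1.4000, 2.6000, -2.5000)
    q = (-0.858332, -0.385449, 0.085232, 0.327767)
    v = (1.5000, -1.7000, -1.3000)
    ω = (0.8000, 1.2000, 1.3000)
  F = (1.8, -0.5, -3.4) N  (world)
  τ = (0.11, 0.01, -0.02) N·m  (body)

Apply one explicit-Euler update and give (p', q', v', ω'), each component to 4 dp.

p' = (-1.2500, 2.4300, -2.6300)
q' = (-0.8653, -0.4319, 0.0716, 0.2443)
v' = (1.6800, -1.7500, -1.6400)
ω' = (0.8472, 1.1700, 1.3251)

precession coupling ω×(Iω) = (0.0156, 0.0520, -0.0576)
α = I⁻¹(τ − ω×Iω) = (0.4720, -0.3000, 0.2507)
ω' = ω + α·dt = (0.8472, 1.1700, 1.3251)
Hamilton product q⊗(0,ω) = (-0.2200163, -0.9691844, -0.2667011, -1.6465560)
q' = normalize(q + ½dt·q⊗(0,ω)) = (-0.8653, -0.4319, 0.0716, 0.2443)
new position p' = (-1.2500, 2.4300, -2.6300)
v + (F/m)dt = (1.6800, -1.7500, -1.6400)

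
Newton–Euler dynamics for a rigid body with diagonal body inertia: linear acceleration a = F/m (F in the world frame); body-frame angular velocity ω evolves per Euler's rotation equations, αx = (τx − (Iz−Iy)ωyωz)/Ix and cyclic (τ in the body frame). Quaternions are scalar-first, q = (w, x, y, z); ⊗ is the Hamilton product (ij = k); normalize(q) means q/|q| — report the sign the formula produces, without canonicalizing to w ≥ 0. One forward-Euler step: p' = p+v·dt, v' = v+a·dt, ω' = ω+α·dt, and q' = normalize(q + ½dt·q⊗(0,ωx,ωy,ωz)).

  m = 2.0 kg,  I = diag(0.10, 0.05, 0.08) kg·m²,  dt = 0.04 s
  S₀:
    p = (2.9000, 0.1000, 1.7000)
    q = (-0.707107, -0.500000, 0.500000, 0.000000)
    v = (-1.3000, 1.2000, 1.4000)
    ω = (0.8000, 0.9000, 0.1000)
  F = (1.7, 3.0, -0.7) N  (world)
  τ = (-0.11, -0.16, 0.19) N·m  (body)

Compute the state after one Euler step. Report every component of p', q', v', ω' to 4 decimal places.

gyro term ω×Iω = (0.0027, 0.0016, -0.0360)
(τ − ω×Iω)/I = (-1.1270, -3.2320, 2.8250)
new body rate ω' = (0.7549, 0.7707, 0.2130)
2q̇ = q⊗(0,ω) = (-0.0500000, -0.5156856, -0.5863963, -0.9207107)
q + ½dt·q⊗(0,ω), renormalized = (-0.7079, -0.5102, 0.4881, -0.0184)
a = F/m = (0.8500, 1.5000, -0.3500)
p' = p + v·dt = (2.8480, 0.1480, 1.7560)
new velocity v' = (-1.2660, 1.2600, 1.3860)

p' = (2.8480, 0.1480, 1.7560)
q' = (-0.7079, -0.5102, 0.4881, -0.0184)
v' = (-1.2660, 1.2600, 1.3860)
ω' = (0.7549, 0.7707, 0.2130)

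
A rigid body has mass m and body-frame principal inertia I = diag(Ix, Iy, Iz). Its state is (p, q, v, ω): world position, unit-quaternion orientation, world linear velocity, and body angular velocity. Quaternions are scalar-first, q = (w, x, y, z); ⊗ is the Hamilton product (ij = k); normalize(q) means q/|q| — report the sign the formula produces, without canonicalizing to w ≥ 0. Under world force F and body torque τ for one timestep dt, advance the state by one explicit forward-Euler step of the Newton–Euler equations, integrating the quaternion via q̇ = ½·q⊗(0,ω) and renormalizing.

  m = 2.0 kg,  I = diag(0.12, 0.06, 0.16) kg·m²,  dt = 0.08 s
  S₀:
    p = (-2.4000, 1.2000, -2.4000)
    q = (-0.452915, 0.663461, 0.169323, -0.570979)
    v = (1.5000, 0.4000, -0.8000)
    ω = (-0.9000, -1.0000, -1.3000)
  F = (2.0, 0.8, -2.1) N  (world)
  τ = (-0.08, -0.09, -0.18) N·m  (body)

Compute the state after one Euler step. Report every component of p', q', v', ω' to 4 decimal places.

p' = (-2.2800, 1.2320, -2.4640)
q' = (-0.4507, 0.6463, 0.2418, -0.5663)
v' = (1.5800, 0.4320, -0.8840)
ω' = (-1.0400, -1.0576, -1.3630)

linear accel F/m = (1.0000, 0.4000, -1.0500)
new position p' = (-2.2800, 1.2320, -2.4640)
v' = v + a·dt = (1.5800, 0.4320, -0.8840)
(τ − ω×Iω)/I = (-1.7500, -0.7200, -0.7875)
new body rate ω' = (-1.0400, -1.0576, -1.3630)
2q̇ = q⊗(0,ω) = (0.0241652, -0.3834754, 1.8292954, 0.0777192)
q' = normalize(q + ½dt·q⊗(0,ω)) = (-0.4507, 0.6463, 0.2418, -0.5663)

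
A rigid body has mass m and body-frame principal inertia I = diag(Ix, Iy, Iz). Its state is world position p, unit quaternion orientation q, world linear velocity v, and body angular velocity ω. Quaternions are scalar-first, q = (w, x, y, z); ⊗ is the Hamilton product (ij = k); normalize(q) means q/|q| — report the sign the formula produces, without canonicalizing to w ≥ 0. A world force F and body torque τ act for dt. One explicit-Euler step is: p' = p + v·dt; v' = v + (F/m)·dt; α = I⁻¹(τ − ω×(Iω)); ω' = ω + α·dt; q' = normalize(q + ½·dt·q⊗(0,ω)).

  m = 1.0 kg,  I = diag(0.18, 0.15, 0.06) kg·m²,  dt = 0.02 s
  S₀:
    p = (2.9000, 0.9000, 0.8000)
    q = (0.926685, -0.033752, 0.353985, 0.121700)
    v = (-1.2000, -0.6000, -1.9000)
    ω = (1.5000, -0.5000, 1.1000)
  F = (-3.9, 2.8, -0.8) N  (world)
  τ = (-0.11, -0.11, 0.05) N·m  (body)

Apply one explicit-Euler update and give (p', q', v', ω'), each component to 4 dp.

linear accel F/m = (-3.9000, 2.8000, -0.8000)
new position p' = (2.8760, 0.8880, 0.7620)
v' = v + a·dt = (-1.2780, -0.5440, -1.9160)
α = I⁻¹(τ − ω×Iω) = (-0.8861, -2.0533, 0.4583)
new body rate ω' = (1.4823, -0.5411, 1.1092)
2q̇ = q⊗(0,ω) = (0.0937505, 1.8402610, -0.2436653, 0.5052520)
q + ½dt·q⊗(0,ω), renormalized = (0.9275, -0.0153, 0.3515, 0.1267)

p' = (2.8760, 0.8880, 0.7620)
q' = (0.9275, -0.0153, 0.3515, 0.1267)
v' = (-1.2780, -0.5440, -1.9160)
ω' = (1.4823, -0.5411, 1.1092)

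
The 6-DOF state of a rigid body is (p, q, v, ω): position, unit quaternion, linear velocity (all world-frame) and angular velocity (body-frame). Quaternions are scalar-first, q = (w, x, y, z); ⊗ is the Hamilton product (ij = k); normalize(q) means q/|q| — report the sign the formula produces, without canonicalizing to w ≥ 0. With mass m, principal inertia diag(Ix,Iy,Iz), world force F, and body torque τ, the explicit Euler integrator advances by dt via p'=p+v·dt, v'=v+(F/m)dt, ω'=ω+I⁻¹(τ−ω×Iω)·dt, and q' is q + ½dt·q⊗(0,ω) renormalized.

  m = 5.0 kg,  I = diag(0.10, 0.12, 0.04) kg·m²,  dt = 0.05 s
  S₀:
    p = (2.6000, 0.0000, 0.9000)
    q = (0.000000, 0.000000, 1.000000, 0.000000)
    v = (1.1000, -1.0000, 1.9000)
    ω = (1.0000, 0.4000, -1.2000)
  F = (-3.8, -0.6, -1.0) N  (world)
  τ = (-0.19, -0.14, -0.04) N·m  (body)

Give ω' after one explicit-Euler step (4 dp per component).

ω' = (0.8858, 0.3717, -1.2600)

ω×(Iω) gyroscopic = (0.0384, -0.0720, 0.0080)
α = I⁻¹(τ − ω×Iω) = (-2.2840, -0.5667, -1.2000)
new body rate ω' = (0.8858, 0.3717, -1.2600)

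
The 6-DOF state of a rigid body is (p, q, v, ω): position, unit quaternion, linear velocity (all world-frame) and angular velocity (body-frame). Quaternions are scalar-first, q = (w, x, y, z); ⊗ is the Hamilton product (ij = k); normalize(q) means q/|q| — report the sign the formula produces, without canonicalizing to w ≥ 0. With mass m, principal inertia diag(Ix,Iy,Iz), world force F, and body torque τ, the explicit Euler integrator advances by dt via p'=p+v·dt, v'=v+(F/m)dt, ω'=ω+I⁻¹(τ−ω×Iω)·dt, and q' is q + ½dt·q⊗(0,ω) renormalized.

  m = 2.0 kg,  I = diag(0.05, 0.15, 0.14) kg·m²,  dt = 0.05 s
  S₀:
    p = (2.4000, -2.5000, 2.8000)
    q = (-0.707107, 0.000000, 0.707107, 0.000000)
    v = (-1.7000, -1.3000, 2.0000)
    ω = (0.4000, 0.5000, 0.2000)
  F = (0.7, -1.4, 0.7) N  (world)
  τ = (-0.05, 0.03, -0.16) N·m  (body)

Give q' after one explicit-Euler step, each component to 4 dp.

q' = (-0.7158, -0.0035, 0.6982, -0.0106)

Hamilton product q⊗(0,ω) = (-0.3535535, -0.1414214, -0.3535535, -0.4242642)
q + ½dt·q⊗(0,ω), renormalized = (-0.7158, -0.0035, 0.6982, -0.0106)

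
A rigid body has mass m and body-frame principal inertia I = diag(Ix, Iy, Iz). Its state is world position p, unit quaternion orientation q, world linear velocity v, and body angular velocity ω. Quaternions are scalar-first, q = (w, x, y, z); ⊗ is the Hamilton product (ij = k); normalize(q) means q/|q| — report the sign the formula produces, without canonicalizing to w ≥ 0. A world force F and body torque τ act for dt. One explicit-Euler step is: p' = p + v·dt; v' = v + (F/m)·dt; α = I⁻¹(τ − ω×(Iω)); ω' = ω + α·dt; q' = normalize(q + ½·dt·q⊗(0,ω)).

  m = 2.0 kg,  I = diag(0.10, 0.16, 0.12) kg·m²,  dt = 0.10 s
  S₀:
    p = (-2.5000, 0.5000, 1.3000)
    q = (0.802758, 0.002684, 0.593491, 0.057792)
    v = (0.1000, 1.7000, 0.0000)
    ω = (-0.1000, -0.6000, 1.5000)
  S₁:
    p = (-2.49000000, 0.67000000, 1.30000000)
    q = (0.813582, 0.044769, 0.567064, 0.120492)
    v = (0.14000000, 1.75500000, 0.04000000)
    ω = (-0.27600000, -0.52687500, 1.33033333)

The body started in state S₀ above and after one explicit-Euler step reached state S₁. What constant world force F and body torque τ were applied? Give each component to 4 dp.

velocity change Δv = (0.04000000, 0.05500000, 0.04000000)
applied force F = (0.8000, 1.1000, 0.8000)
Δω = ω₁−ω₀ = (-0.17600000, 0.07312500, -0.16966667)
ω₀×(Iω₀) = (0.0360, 0.0030, 0.0036)
τ = I·(Δω/dt) + ω₀×(Iω₀) = (-0.1400, 0.1200, -0.2000)

F = (0.8000, 1.1000, 0.8000)
τ = (-0.1400, 0.1200, -0.2000)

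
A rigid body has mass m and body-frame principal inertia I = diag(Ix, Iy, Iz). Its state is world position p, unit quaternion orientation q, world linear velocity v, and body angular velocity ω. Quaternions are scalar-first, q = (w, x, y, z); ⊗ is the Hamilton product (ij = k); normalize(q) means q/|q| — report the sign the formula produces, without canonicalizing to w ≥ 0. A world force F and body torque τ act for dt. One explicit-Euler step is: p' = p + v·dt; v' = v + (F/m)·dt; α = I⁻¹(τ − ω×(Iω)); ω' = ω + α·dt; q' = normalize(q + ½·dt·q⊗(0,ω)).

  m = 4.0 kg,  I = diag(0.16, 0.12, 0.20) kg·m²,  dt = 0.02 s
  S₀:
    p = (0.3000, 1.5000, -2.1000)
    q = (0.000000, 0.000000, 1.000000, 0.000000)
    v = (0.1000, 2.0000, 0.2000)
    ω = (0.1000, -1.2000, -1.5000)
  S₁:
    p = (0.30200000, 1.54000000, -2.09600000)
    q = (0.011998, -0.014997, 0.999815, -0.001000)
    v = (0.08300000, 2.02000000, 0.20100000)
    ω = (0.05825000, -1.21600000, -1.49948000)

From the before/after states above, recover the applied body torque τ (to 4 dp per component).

rate change Δω = (-0.04175000, -0.01600000, 0.00052000)
gyro term ω₀×Iω₀ = (0.1440, 0.0060, 0.0048)
I·α + gyro = (-0.1900, -0.0900, 0.0100)

τ = (-0.1900, -0.0900, 0.0100)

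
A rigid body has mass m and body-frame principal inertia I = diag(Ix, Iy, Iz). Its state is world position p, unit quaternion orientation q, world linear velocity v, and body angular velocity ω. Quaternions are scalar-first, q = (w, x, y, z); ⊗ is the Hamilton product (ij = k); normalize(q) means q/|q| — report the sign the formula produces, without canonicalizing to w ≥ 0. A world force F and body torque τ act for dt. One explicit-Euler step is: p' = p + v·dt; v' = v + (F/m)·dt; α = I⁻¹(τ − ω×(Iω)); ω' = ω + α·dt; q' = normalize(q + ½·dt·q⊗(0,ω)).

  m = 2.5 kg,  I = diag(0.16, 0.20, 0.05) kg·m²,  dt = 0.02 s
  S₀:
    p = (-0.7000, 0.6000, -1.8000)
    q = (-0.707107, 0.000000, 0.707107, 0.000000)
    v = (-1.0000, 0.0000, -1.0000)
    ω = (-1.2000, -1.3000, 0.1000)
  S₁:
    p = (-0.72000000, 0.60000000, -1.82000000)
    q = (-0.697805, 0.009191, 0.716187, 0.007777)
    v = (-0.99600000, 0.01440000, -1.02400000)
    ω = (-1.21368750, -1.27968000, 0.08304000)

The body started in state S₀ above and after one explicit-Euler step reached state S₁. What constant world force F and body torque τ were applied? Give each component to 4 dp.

Δv = v₁−v₀ = (0.00400000, 0.01440000, -0.02400000)
F = m·Δv/dt = (0.5000, 1.8000, -3.0000)
Δω = ω₁−ω₀ = (-0.01368750, 0.02032000, -0.01696000)
precession coupling = (0.0195, -0.0132, 0.0624)
applied torque τ = (-0.0900, 0.1900, 0.0200)

F = (0.5000, 1.8000, -3.0000)
τ = (-0.0900, 0.1900, 0.0200)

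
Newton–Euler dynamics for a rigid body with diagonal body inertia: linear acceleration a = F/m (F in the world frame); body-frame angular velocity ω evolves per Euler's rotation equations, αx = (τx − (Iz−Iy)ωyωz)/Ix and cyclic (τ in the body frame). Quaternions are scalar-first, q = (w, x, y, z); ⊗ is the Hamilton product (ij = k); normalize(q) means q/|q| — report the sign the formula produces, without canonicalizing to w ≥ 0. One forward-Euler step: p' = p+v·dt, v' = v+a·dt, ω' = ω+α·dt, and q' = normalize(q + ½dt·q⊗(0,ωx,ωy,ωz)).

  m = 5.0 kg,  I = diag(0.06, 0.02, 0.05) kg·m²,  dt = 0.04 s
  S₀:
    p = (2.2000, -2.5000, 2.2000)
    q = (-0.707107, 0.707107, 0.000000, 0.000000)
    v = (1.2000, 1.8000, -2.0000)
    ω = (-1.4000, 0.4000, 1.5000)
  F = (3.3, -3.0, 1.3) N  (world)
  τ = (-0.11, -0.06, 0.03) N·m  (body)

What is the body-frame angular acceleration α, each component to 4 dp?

precession coupling ω×(Iω) = (0.0180, -0.0210, 0.0224)
angular accel α = (-2.1333, -1.9500, 0.1520)

α = (-2.1333, -1.9500, 0.1520)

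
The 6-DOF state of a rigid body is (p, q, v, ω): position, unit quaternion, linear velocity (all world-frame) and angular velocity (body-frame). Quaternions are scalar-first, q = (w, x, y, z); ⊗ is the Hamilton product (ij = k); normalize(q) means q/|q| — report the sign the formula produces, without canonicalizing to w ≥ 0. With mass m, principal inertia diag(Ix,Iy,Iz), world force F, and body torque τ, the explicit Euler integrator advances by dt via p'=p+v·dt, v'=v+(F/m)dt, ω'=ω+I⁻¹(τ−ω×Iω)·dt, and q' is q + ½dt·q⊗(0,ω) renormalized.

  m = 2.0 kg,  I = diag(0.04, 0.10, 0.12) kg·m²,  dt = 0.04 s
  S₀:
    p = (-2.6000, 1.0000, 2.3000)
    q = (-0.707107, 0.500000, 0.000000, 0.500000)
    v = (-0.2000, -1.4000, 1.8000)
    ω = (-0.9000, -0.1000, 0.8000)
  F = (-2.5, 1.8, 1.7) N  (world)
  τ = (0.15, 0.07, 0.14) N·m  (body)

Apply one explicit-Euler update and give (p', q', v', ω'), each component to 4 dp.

p' = (-2.6080, 0.9440, 2.3720)
q' = (-0.7059, 0.5136, -0.0156, 0.4875)
v' = (-0.2500, -1.3640, 1.8340)
ω' = (-0.7484, -0.0950, 0.8449)

(τ − ω×Iω)/I = (3.7900, 0.1240, 1.1217)
ω + α·dt = (-0.7484, -0.0950, 0.8449)
Hamilton product q⊗(0,ω) = (0.0500000, 0.6863963, -0.7792893, -0.6156856)
updated quaternion q' = (-0.7059, 0.5136, -0.0156, 0.4875)
p + v·dt = (-2.6080, 0.9440, 2.3720)
new velocity v' = (-0.2500, -1.3640, 1.8340)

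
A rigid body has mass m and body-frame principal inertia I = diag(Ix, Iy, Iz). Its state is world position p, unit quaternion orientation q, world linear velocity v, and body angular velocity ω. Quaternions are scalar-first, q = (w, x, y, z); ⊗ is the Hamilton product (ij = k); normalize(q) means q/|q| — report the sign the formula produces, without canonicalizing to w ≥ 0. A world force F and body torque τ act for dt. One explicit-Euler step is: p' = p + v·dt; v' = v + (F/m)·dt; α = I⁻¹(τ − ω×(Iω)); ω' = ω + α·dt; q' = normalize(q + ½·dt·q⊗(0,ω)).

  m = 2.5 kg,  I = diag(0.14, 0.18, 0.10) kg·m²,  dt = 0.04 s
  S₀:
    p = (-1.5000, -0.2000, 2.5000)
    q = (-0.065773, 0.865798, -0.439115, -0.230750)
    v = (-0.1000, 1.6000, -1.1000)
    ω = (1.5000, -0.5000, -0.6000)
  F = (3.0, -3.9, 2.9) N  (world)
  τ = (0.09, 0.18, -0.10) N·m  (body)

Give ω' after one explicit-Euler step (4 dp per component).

ω' = (1.5326, -0.4520, -0.6280)

gyro term ω×Iω = (-0.0240, -0.0360, -0.0300)
angular accel α = (0.8143, 1.2000, -0.7000)
new body rate ω' = (1.5326, -0.4520, -0.6280)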